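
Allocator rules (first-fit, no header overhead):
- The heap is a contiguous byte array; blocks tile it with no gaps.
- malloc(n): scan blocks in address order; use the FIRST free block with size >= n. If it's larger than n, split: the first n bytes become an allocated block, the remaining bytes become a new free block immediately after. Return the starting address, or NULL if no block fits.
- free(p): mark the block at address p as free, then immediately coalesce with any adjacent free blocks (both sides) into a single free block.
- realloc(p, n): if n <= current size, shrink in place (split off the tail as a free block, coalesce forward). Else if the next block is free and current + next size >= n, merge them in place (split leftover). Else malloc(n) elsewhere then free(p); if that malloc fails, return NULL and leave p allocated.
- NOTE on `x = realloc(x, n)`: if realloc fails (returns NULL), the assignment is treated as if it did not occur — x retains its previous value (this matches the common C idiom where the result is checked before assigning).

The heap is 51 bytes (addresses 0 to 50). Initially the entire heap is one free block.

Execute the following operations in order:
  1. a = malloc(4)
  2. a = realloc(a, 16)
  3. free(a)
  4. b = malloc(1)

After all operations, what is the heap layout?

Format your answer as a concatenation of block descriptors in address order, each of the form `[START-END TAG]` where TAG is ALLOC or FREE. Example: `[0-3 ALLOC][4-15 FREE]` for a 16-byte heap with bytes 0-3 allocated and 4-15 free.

Op 1: a = malloc(4) -> a = 0; heap: [0-3 ALLOC][4-50 FREE]
Op 2: a = realloc(a, 16) -> a = 0; heap: [0-15 ALLOC][16-50 FREE]
Op 3: free(a) -> (freed a); heap: [0-50 FREE]
Op 4: b = malloc(1) -> b = 0; heap: [0-0 ALLOC][1-50 FREE]

Answer: [0-0 ALLOC][1-50 FREE]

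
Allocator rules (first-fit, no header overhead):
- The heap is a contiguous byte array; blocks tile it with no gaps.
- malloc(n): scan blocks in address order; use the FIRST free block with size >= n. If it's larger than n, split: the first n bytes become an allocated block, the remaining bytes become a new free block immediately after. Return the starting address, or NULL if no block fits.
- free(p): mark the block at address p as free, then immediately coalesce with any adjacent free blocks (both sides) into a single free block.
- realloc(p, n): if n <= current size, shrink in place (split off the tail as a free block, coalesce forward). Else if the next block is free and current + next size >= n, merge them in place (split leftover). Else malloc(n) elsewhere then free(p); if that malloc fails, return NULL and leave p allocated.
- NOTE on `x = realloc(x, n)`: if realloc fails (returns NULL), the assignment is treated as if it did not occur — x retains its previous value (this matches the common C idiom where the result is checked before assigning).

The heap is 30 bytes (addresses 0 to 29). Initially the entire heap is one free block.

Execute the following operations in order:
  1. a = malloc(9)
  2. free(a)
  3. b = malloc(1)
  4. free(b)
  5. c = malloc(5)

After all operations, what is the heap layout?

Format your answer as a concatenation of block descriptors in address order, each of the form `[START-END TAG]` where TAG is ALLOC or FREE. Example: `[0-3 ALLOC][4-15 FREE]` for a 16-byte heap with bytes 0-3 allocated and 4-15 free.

Answer: [0-4 ALLOC][5-29 FREE]

Derivation:
Op 1: a = malloc(9) -> a = 0; heap: [0-8 ALLOC][9-29 FREE]
Op 2: free(a) -> (freed a); heap: [0-29 FREE]
Op 3: b = malloc(1) -> b = 0; heap: [0-0 ALLOC][1-29 FREE]
Op 4: free(b) -> (freed b); heap: [0-29 FREE]
Op 5: c = malloc(5) -> c = 0; heap: [0-4 ALLOC][5-29 FREE]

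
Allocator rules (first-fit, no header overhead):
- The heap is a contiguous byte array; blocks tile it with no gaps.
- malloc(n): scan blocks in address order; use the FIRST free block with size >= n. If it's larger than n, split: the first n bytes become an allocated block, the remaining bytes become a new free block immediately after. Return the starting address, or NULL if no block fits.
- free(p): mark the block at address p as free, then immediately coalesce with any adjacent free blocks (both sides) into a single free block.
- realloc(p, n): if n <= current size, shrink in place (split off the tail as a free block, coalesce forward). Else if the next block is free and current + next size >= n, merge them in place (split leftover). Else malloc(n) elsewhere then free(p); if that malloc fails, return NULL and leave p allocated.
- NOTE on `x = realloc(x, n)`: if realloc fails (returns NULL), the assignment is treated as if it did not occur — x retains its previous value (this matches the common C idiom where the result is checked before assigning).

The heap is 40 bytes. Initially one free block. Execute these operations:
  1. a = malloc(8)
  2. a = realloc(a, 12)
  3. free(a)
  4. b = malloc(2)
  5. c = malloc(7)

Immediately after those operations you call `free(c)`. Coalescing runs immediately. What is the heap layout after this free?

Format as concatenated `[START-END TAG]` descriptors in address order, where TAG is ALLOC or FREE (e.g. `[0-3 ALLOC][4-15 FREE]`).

Op 1: a = malloc(8) -> a = 0; heap: [0-7 ALLOC][8-39 FREE]
Op 2: a = realloc(a, 12) -> a = 0; heap: [0-11 ALLOC][12-39 FREE]
Op 3: free(a) -> (freed a); heap: [0-39 FREE]
Op 4: b = malloc(2) -> b = 0; heap: [0-1 ALLOC][2-39 FREE]
Op 5: c = malloc(7) -> c = 2; heap: [0-1 ALLOC][2-8 ALLOC][9-39 FREE]
free(c): c = 2 -> block [2-8 ALLOC]; mark free, coalesce with adjacent free neighbors -> [0-1 ALLOC][2-39 FREE]

Answer: [0-1 ALLOC][2-39 FREE]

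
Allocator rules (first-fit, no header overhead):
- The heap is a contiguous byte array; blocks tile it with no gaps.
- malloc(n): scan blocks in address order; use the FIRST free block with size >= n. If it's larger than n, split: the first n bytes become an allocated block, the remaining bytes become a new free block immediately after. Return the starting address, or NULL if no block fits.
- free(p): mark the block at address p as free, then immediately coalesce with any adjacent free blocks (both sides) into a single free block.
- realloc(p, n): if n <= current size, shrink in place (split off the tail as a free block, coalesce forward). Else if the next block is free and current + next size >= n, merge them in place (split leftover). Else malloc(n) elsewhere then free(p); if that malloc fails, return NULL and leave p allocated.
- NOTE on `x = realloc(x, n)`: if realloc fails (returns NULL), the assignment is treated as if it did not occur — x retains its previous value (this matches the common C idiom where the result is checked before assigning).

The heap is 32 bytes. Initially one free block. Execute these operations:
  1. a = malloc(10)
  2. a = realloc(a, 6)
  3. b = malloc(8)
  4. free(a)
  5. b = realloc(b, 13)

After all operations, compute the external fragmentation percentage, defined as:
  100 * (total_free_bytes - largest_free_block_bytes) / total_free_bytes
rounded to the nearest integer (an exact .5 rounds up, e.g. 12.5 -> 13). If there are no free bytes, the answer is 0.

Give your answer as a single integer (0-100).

Op 1: a = malloc(10) -> a = 0; heap: [0-9 ALLOC][10-31 FREE]
Op 2: a = realloc(a, 6) -> a = 0; heap: [0-5 ALLOC][6-31 FREE]
Op 3: b = malloc(8) -> b = 6; heap: [0-5 ALLOC][6-13 ALLOC][14-31 FREE]
Op 4: free(a) -> (freed a); heap: [0-5 FREE][6-13 ALLOC][14-31 FREE]
Op 5: b = realloc(b, 13) -> b = 6; heap: [0-5 FREE][6-18 ALLOC][19-31 FREE]
Free blocks: [6 13] total_free=19 largest=13 -> 100*(19-13)/19 = 600/19 ≈ 31.579 -> rounds to 32

Answer: 32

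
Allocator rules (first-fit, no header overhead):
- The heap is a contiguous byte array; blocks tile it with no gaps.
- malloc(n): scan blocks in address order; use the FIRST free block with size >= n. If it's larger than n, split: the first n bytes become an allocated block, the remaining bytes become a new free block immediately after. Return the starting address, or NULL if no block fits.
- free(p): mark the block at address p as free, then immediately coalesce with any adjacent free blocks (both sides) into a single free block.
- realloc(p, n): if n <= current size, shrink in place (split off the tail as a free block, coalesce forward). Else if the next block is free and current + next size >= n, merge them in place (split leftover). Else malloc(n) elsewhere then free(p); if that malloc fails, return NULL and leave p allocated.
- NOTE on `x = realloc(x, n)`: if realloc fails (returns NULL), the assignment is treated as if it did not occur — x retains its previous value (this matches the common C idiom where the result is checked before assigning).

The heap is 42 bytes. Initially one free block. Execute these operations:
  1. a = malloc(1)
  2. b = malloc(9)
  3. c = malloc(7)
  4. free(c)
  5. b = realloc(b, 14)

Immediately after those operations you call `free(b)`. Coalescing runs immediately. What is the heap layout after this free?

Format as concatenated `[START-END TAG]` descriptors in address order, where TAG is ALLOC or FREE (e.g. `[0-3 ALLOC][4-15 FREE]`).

Op 1: a = malloc(1) -> a = 0; heap: [0-0 ALLOC][1-41 FREE]
Op 2: b = malloc(9) -> b = 1; heap: [0-0 ALLOC][1-9 ALLOC][10-41 FREE]
Op 3: c = malloc(7) -> c = 10; heap: [0-0 ALLOC][1-9 ALLOC][10-16 ALLOC][17-41 FREE]
Op 4: free(c) -> (freed c); heap: [0-0 ALLOC][1-9 ALLOC][10-41 FREE]
Op 5: b = realloc(b, 14) -> b = 1; heap: [0-0 ALLOC][1-14 ALLOC][15-41 FREE]
free(b): b = 1 -> block [1-14 ALLOC]; mark free, coalesce with adjacent free neighbors -> [0-0 ALLOC][1-41 FREE]

Answer: [0-0 ALLOC][1-41 FREE]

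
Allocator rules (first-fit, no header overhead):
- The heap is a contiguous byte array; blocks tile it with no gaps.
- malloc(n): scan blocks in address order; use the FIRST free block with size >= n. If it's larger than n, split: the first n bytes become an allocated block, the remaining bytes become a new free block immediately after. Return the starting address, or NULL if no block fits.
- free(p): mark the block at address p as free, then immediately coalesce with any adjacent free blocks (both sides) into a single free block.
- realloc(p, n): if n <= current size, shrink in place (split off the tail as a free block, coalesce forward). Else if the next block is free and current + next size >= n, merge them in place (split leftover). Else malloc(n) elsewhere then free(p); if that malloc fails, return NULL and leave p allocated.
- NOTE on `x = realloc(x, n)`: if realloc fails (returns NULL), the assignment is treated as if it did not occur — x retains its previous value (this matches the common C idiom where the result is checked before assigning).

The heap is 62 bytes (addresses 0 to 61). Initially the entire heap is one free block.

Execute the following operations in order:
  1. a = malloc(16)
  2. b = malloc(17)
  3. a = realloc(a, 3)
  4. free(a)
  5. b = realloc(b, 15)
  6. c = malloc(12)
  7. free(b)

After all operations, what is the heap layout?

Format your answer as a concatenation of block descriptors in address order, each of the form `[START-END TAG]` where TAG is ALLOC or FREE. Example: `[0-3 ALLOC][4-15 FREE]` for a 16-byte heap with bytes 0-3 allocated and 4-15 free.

Op 1: a = malloc(16) -> a = 0; heap: [0-15 ALLOC][16-61 FREE]
Op 2: b = malloc(17) -> b = 16; heap: [0-15 ALLOC][16-32 ALLOC][33-61 FREE]
Op 3: a = realloc(a, 3) -> a = 0; heap: [0-2 ALLOC][3-15 FREE][16-32 ALLOC][33-61 FREE]
Op 4: free(a) -> (freed a); heap: [0-15 FREE][16-32 ALLOC][33-61 FREE]
Op 5: b = realloc(b, 15) -> b = 16; heap: [0-15 FREE][16-30 ALLOC][31-61 FREE]
Op 6: c = malloc(12) -> c = 0; heap: [0-11 ALLOC][12-15 FREE][16-30 ALLOC][31-61 FREE]
Op 7: free(b) -> (freed b); heap: [0-11 ALLOC][12-61 FREE]

Answer: [0-11 ALLOC][12-61 FREE]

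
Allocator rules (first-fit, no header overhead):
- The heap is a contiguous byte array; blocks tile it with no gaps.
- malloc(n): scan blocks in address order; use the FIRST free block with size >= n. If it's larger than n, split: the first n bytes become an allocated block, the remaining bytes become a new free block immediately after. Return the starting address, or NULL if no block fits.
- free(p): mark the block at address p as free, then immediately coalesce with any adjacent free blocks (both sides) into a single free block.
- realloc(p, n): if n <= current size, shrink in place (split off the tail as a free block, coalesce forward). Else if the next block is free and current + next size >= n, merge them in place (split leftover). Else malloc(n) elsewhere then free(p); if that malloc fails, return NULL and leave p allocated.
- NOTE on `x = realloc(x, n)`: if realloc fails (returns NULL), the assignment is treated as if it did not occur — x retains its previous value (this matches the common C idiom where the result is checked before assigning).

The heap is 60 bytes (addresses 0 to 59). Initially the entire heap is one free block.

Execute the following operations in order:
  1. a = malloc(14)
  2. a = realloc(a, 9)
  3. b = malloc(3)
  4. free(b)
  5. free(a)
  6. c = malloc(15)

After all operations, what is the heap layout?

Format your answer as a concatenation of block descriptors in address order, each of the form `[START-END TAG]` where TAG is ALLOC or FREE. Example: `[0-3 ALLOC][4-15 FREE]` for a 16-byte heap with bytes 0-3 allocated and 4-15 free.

Answer: [0-14 ALLOC][15-59 FREE]

Derivation:
Op 1: a = malloc(14) -> a = 0; heap: [0-13 ALLOC][14-59 FREE]
Op 2: a = realloc(a, 9) -> a = 0; heap: [0-8 ALLOC][9-59 FREE]
Op 3: b = malloc(3) -> b = 9; heap: [0-8 ALLOC][9-11 ALLOC][12-59 FREE]
Op 4: free(b) -> (freed b); heap: [0-8 ALLOC][9-59 FREE]
Op 5: free(a) -> (freed a); heap: [0-59 FREE]
Op 6: c = malloc(15) -> c = 0; heap: [0-14 ALLOC][15-59 FREE]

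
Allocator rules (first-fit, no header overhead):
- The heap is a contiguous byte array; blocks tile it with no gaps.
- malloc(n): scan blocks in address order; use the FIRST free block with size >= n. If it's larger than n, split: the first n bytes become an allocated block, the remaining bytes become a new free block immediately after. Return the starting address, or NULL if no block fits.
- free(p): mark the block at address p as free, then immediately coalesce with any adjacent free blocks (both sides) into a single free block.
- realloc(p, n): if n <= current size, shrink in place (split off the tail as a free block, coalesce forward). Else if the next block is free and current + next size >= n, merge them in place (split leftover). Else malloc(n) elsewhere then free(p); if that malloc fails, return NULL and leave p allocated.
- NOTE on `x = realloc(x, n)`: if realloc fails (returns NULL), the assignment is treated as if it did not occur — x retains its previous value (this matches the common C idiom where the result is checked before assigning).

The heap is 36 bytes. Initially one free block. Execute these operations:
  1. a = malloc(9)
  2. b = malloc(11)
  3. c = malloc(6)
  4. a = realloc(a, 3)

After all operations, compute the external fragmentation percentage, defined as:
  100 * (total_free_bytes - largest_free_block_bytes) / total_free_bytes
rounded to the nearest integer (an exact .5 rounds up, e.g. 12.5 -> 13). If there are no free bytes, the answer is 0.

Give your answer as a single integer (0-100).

Answer: 38

Derivation:
Op 1: a = malloc(9) -> a = 0; heap: [0-8 ALLOC][9-35 FREE]
Op 2: b = malloc(11) -> b = 9; heap: [0-8 ALLOC][9-19 ALLOC][20-35 FREE]
Op 3: c = malloc(6) -> c = 20; heap: [0-8 ALLOC][9-19 ALLOC][20-25 ALLOC][26-35 FREE]
Op 4: a = realloc(a, 3) -> a = 0; heap: [0-2 ALLOC][3-8 FREE][9-19 ALLOC][20-25 ALLOC][26-35 FREE]
Free blocks: [6 10] total_free=16 largest=10 -> 100*(16-10)/16 = 600/16 = 37.5 -> rounds to 38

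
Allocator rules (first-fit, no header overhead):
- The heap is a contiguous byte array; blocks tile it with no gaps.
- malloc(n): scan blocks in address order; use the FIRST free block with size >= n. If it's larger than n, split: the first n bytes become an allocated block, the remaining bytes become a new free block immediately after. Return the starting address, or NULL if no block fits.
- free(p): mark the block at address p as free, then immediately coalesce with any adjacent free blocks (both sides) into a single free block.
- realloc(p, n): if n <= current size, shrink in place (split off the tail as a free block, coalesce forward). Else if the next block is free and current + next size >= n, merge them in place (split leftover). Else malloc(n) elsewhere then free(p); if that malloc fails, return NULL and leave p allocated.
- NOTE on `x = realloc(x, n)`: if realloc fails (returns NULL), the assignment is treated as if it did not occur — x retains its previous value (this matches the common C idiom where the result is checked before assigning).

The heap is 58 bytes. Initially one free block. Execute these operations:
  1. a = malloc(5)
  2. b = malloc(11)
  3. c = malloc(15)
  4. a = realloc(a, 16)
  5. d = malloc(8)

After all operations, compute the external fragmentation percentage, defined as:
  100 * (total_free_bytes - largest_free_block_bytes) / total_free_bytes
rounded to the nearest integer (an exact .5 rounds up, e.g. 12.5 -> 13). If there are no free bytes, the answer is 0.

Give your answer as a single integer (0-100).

Op 1: a = malloc(5) -> a = 0; heap: [0-4 ALLOC][5-57 FREE]
Op 2: b = malloc(11) -> b = 5; heap: [0-4 ALLOC][5-15 ALLOC][16-57 FREE]
Op 3: c = malloc(15) -> c = 16; heap: [0-4 ALLOC][5-15 ALLOC][16-30 ALLOC][31-57 FREE]
Op 4: a = realloc(a, 16) -> a = 31; heap: [0-4 FREE][5-15 ALLOC][16-30 ALLOC][31-46 ALLOC][47-57 FREE]
Op 5: d = malloc(8) -> d = 47; heap: [0-4 FREE][5-15 ALLOC][16-30 ALLOC][31-46 ALLOC][47-54 ALLOC][55-57 FREE]
Free blocks: [5 3] total_free=8 largest=5 -> 100*(8-5)/8 = 300/8 = 37.5 -> rounds to 38

Answer: 38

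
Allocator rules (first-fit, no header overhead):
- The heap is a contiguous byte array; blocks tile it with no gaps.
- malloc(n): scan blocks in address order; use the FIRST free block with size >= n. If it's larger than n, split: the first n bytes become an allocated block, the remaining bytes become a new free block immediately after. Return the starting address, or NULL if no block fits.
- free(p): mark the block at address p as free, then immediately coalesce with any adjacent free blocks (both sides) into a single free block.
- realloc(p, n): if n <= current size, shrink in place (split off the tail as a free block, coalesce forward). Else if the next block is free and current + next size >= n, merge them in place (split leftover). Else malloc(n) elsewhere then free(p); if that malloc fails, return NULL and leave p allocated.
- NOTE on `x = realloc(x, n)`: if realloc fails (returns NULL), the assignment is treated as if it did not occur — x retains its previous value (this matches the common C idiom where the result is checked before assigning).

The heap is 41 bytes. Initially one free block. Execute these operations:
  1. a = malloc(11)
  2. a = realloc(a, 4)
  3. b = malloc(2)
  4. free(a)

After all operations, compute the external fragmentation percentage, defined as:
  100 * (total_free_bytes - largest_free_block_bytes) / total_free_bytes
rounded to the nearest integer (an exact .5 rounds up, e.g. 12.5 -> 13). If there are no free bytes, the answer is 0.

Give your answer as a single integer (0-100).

Op 1: a = malloc(11) -> a = 0; heap: [0-10 ALLOC][11-40 FREE]
Op 2: a = realloc(a, 4) -> a = 0; heap: [0-3 ALLOC][4-40 FREE]
Op 3: b = malloc(2) -> b = 4; heap: [0-3 ALLOC][4-5 ALLOC][6-40 FREE]
Op 4: free(a) -> (freed a); heap: [0-3 FREE][4-5 ALLOC][6-40 FREE]
Free blocks: [4 35] total_free=39 largest=35 -> 100*(39-35)/39 = 400/39 ≈ 10.256 -> rounds to 10

Answer: 10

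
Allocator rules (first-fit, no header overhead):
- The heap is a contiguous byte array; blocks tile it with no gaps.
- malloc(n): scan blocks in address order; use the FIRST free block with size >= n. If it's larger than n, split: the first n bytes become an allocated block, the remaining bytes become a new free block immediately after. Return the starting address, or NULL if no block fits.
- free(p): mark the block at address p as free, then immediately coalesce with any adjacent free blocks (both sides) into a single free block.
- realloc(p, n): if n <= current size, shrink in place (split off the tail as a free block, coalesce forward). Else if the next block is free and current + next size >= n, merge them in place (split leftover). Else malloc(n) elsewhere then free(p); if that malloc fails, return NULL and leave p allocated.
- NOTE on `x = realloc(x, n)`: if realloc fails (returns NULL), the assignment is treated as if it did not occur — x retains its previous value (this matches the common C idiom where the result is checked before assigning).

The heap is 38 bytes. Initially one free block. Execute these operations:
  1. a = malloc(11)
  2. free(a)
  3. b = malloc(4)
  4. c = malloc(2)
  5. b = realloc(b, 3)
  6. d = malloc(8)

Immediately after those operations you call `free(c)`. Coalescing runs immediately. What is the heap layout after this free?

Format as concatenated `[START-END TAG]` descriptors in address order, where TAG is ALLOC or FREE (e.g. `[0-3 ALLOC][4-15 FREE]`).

Answer: [0-2 ALLOC][3-5 FREE][6-13 ALLOC][14-37 FREE]

Derivation:
Op 1: a = malloc(11) -> a = 0; heap: [0-10 ALLOC][11-37 FREE]
Op 2: free(a) -> (freed a); heap: [0-37 FREE]
Op 3: b = malloc(4) -> b = 0; heap: [0-3 ALLOC][4-37 FREE]
Op 4: c = malloc(2) -> c = 4; heap: [0-3 ALLOC][4-5 ALLOC][6-37 FREE]
Op 5: b = realloc(b, 3) -> b = 0; heap: [0-2 ALLOC][3-3 FREE][4-5 ALLOC][6-37 FREE]
Op 6: d = malloc(8) -> d = 6; heap: [0-2 ALLOC][3-3 FREE][4-5 ALLOC][6-13 ALLOC][14-37 FREE]
free(c): c = 4 -> block [4-5 ALLOC]; mark free, coalesce with adjacent free neighbors -> [0-2 ALLOC][3-5 FREE][6-13 ALLOC][14-37 FREE]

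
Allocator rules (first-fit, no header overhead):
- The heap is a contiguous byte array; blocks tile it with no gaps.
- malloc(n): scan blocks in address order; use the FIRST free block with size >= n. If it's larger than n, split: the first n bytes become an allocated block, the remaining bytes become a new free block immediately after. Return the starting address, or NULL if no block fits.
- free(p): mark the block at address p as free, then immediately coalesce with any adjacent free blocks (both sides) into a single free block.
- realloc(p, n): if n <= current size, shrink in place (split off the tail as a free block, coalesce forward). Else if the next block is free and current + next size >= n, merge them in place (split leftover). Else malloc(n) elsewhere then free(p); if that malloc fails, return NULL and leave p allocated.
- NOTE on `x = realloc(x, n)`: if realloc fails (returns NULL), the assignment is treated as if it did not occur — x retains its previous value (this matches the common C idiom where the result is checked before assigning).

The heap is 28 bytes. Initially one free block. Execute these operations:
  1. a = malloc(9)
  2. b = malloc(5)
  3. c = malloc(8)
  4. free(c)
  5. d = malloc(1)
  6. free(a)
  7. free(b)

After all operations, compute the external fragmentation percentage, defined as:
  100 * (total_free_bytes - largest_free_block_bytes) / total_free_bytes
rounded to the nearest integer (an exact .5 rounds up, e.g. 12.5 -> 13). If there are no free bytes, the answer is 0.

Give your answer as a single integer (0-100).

Answer: 48

Derivation:
Op 1: a = malloc(9) -> a = 0; heap: [0-8 ALLOC][9-27 FREE]
Op 2: b = malloc(5) -> b = 9; heap: [0-8 ALLOC][9-13 ALLOC][14-27 FREE]
Op 3: c = malloc(8) -> c = 14; heap: [0-8 ALLOC][9-13 ALLOC][14-21 ALLOC][22-27 FREE]
Op 4: free(c) -> (freed c); heap: [0-8 ALLOC][9-13 ALLOC][14-27 FREE]
Op 5: d = malloc(1) -> d = 14; heap: [0-8 ALLOC][9-13 ALLOC][14-14 ALLOC][15-27 FREE]
Op 6: free(a) -> (freed a); heap: [0-8 FREE][9-13 ALLOC][14-14 ALLOC][15-27 FREE]
Op 7: free(b) -> (freed b); heap: [0-13 FREE][14-14 ALLOC][15-27 FREE]
Free blocks: [14 13] total_free=27 largest=14 -> 100*(27-14)/27 = 1300/27 ≈ 48.148 -> rounds to 48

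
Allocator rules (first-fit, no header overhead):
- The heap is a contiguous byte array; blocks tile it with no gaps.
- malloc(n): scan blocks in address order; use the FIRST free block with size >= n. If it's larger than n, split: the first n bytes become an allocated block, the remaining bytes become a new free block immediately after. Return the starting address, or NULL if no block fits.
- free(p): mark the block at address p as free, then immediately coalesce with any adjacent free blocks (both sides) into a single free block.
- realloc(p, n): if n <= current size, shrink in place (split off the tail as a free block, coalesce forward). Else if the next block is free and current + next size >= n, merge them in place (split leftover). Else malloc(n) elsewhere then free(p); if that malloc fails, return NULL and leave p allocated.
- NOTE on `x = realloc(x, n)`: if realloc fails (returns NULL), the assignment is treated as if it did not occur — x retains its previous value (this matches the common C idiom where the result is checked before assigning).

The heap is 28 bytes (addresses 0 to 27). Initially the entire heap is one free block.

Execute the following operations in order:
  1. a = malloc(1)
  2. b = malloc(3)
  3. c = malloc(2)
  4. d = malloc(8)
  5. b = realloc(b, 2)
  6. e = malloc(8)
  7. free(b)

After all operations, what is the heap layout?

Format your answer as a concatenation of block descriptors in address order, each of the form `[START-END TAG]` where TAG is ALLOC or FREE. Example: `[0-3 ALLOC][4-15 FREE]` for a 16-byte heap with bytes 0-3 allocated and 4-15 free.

Answer: [0-0 ALLOC][1-3 FREE][4-5 ALLOC][6-13 ALLOC][14-21 ALLOC][22-27 FREE]

Derivation:
Op 1: a = malloc(1) -> a = 0; heap: [0-0 ALLOC][1-27 FREE]
Op 2: b = malloc(3) -> b = 1; heap: [0-0 ALLOC][1-3 ALLOC][4-27 FREE]
Op 3: c = malloc(2) -> c = 4; heap: [0-0 ALLOC][1-3 ALLOC][4-5 ALLOC][6-27 FREE]
Op 4: d = malloc(8) -> d = 6; heap: [0-0 ALLOC][1-3 ALLOC][4-5 ALLOC][6-13 ALLOC][14-27 FREE]
Op 5: b = realloc(b, 2) -> b = 1; heap: [0-0 ALLOC][1-2 ALLOC][3-3 FREE][4-5 ALLOC][6-13 ALLOC][14-27 FREE]
Op 6: e = malloc(8) -> e = 14; heap: [0-0 ALLOC][1-2 ALLOC][3-3 FREE][4-5 ALLOC][6-13 ALLOC][14-21 ALLOC][22-27 FREE]
Op 7: free(b) -> (freed b); heap: [0-0 ALLOC][1-3 FREE][4-5 ALLOC][6-13 ALLOC][14-21 ALLOC][22-27 FREE]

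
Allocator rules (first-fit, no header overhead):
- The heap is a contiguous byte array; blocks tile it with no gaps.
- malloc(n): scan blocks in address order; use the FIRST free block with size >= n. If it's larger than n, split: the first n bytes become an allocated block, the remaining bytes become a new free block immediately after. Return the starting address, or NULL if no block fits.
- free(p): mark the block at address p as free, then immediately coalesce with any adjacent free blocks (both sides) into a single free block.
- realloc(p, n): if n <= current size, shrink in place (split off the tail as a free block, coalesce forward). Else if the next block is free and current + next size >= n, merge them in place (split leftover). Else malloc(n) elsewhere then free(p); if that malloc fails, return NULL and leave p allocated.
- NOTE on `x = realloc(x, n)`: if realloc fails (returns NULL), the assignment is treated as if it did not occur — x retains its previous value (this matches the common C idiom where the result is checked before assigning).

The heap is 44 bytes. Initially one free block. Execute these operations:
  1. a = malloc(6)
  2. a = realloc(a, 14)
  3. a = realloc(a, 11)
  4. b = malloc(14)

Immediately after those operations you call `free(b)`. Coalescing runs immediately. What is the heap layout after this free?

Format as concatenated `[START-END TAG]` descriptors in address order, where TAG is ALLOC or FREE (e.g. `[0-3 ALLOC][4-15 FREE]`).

Op 1: a = malloc(6) -> a = 0; heap: [0-5 ALLOC][6-43 FREE]
Op 2: a = realloc(a, 14) -> a = 0; heap: [0-13 ALLOC][14-43 FREE]
Op 3: a = realloc(a, 11) -> a = 0; heap: [0-10 ALLOC][11-43 FREE]
Op 4: b = malloc(14) -> b = 11; heap: [0-10 ALLOC][11-24 ALLOC][25-43 FREE]
free(b): b = 11 -> block [11-24 ALLOC]; mark free, coalesce with adjacent free neighbors -> [0-10 ALLOC][11-43 FREE]

Answer: [0-10 ALLOC][11-43 FREE]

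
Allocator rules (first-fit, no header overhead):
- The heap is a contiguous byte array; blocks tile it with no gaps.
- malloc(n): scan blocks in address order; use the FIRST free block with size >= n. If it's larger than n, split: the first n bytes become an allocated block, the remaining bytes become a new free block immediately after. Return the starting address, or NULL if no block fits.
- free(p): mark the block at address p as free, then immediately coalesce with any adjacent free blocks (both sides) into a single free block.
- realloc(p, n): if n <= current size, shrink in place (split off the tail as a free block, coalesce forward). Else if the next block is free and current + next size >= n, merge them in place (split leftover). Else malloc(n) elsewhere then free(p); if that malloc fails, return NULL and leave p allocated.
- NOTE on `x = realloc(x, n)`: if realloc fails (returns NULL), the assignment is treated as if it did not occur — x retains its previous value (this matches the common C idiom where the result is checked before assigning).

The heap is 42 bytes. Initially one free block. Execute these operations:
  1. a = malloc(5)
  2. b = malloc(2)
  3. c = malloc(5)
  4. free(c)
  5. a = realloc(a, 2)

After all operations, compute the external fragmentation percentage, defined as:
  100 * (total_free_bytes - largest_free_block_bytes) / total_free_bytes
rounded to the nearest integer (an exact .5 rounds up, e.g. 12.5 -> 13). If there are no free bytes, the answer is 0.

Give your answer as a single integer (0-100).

Answer: 8

Derivation:
Op 1: a = malloc(5) -> a = 0; heap: [0-4 ALLOC][5-41 FREE]
Op 2: b = malloc(2) -> b = 5; heap: [0-4 ALLOC][5-6 ALLOC][7-41 FREE]
Op 3: c = malloc(5) -> c = 7; heap: [0-4 ALLOC][5-6 ALLOC][7-11 ALLOC][12-41 FREE]
Op 4: free(c) -> (freed c); heap: [0-4 ALLOC][5-6 ALLOC][7-41 FREE]
Op 5: a = realloc(a, 2) -> a = 0; heap: [0-1 ALLOC][2-4 FREE][5-6 ALLOC][7-41 FREE]
Free blocks: [3 35] total_free=38 largest=35 -> 100*(38-35)/38 = 300/38 ≈ 7.895 -> rounds to 8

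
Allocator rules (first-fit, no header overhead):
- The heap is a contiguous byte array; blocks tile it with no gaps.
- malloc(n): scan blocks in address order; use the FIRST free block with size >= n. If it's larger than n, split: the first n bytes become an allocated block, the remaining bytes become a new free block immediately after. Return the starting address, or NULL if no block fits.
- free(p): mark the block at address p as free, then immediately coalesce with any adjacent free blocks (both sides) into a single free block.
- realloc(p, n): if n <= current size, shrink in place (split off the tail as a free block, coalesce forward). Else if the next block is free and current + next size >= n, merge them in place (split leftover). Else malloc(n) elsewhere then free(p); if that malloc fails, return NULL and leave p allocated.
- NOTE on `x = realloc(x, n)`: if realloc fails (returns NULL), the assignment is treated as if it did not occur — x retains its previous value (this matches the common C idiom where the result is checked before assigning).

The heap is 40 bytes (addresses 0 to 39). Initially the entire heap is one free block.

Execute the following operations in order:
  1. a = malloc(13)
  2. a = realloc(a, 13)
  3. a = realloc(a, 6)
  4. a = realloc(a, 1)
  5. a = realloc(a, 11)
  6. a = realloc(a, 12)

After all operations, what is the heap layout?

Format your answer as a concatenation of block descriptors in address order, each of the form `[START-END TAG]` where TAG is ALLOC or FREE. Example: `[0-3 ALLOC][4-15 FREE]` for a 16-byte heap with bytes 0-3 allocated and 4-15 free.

Answer: [0-11 ALLOC][12-39 FREE]

Derivation:
Op 1: a = malloc(13) -> a = 0; heap: [0-12 ALLOC][13-39 FREE]
Op 2: a = realloc(a, 13) -> a = 0; heap: [0-12 ALLOC][13-39 FREE]
Op 3: a = realloc(a, 6) -> a = 0; heap: [0-5 ALLOC][6-39 FREE]
Op 4: a = realloc(a, 1) -> a = 0; heap: [0-0 ALLOC][1-39 FREE]
Op 5: a = realloc(a, 11) -> a = 0; heap: [0-10 ALLOC][11-39 FREE]
Op 6: a = realloc(a, 12) -> a = 0; heap: [0-11 ALLOC][12-39 FREE]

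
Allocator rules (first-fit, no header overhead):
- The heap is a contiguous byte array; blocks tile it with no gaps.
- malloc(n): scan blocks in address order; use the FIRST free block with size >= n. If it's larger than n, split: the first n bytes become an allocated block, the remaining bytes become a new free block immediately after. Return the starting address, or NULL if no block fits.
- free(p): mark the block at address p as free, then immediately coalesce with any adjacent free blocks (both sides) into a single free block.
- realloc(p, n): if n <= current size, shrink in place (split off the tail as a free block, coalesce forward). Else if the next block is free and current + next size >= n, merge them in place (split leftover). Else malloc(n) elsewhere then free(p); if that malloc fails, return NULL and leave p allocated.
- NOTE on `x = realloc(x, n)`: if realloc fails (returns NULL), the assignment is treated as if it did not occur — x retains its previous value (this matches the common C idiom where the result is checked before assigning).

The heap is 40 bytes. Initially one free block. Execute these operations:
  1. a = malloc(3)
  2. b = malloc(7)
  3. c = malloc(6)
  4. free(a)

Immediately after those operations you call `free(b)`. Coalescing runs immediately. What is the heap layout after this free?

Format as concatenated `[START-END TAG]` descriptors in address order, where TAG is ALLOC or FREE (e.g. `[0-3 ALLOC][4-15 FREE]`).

Op 1: a = malloc(3) -> a = 0; heap: [0-2 ALLOC][3-39 FREE]
Op 2: b = malloc(7) -> b = 3; heap: [0-2 ALLOC][3-9 ALLOC][10-39 FREE]
Op 3: c = malloc(6) -> c = 10; heap: [0-2 ALLOC][3-9 ALLOC][10-15 ALLOC][16-39 FREE]
Op 4: free(a) -> (freed a); heap: [0-2 FREE][3-9 ALLOC][10-15 ALLOC][16-39 FREE]
free(b): b = 3 -> block [3-9 ALLOC]; mark free, coalesce with adjacent free neighbors -> [0-9 FREE][10-15 ALLOC][16-39 FREE]

Answer: [0-9 FREE][10-15 ALLOC][16-39 FREE]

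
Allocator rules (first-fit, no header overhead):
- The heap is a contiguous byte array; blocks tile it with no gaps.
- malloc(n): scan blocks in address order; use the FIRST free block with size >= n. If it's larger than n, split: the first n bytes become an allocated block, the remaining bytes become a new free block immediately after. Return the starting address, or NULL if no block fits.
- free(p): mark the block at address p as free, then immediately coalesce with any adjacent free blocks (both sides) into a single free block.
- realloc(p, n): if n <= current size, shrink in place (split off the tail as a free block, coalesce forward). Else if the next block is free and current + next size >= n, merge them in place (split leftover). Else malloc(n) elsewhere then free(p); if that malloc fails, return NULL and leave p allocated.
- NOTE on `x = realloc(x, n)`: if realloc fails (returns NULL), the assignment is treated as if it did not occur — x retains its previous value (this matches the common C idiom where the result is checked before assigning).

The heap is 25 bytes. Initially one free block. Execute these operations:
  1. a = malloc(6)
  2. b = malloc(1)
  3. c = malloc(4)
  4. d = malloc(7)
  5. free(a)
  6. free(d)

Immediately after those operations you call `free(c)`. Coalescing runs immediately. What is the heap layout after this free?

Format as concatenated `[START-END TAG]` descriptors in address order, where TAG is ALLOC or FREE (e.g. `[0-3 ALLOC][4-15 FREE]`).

Answer: [0-5 FREE][6-6 ALLOC][7-24 FREE]

Derivation:
Op 1: a = malloc(6) -> a = 0; heap: [0-5 ALLOC][6-24 FREE]
Op 2: b = malloc(1) -> b = 6; heap: [0-5 ALLOC][6-6 ALLOC][7-24 FREE]
Op 3: c = malloc(4) -> c = 7; heap: [0-5 ALLOC][6-6 ALLOC][7-10 ALLOC][11-24 FREE]
Op 4: d = malloc(7) -> d = 11; heap: [0-5 ALLOC][6-6 ALLOC][7-10 ALLOC][11-17 ALLOC][18-24 FREE]
Op 5: free(a) -> (freed a); heap: [0-5 FREE][6-6 ALLOC][7-10 ALLOC][11-17 ALLOC][18-24 FREE]
Op 6: free(d) -> (freed d); heap: [0-5 FREE][6-6 ALLOC][7-10 ALLOC][11-24 FREE]
free(c): c = 7 -> block [7-10 ALLOC]; mark free, coalesce with adjacent free neighbors -> [0-5 FREE][6-6 ALLOC][7-24 FREE]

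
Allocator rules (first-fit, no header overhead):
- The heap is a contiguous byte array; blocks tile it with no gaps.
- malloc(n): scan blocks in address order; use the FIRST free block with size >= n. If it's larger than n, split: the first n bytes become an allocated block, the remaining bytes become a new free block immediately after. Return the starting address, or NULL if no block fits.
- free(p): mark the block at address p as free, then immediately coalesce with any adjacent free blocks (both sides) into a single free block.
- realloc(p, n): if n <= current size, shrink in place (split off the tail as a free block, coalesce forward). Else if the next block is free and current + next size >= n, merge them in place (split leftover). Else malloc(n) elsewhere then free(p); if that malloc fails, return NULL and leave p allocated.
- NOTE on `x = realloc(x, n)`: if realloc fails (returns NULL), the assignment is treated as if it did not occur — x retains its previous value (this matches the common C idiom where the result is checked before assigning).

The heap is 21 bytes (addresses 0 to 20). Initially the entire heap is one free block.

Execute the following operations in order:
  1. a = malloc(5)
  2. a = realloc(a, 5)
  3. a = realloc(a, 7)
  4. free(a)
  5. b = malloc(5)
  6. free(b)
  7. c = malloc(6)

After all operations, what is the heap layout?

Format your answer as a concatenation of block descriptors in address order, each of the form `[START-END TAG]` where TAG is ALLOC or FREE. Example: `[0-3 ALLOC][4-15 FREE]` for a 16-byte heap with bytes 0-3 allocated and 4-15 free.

Op 1: a = malloc(5) -> a = 0; heap: [0-4 ALLOC][5-20 FREE]
Op 2: a = realloc(a, 5) -> a = 0; heap: [0-4 ALLOC][5-20 FREE]
Op 3: a = realloc(a, 7) -> a = 0; heap: [0-6 ALLOC][7-20 FREE]
Op 4: free(a) -> (freed a); heap: [0-20 FREE]
Op 5: b = malloc(5) -> b = 0; heap: [0-4 ALLOC][5-20 FREE]
Op 6: free(b) -> (freed b); heap: [0-20 FREE]
Op 7: c = malloc(6) -> c = 0; heap: [0-5 ALLOC][6-20 FREE]

Answer: [0-5 ALLOC][6-20 FREE]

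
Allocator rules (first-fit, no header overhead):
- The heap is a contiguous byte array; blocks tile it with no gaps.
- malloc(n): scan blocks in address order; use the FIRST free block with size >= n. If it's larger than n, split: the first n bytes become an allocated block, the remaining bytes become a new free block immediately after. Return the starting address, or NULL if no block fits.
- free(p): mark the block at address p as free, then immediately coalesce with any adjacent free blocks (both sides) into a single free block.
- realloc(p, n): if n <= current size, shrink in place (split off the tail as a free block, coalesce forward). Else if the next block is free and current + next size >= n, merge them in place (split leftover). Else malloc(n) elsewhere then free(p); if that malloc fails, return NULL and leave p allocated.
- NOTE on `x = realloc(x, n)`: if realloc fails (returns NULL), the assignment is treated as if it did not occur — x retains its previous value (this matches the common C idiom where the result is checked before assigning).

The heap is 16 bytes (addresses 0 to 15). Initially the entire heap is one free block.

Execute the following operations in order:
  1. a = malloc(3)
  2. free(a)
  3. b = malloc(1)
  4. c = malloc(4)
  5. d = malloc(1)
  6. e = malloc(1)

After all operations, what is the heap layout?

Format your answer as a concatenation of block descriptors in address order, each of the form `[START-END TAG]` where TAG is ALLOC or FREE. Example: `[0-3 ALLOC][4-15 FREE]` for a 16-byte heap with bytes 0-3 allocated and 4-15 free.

Answer: [0-0 ALLOC][1-4 ALLOC][5-5 ALLOC][6-6 ALLOC][7-15 FREE]

Derivation:
Op 1: a = malloc(3) -> a = 0; heap: [0-2 ALLOC][3-15 FREE]
Op 2: free(a) -> (freed a); heap: [0-15 FREE]
Op 3: b = malloc(1) -> b = 0; heap: [0-0 ALLOC][1-15 FREE]
Op 4: c = malloc(4) -> c = 1; heap: [0-0 ALLOC][1-4 ALLOC][5-15 FREE]
Op 5: d = malloc(1) -> d = 5; heap: [0-0 ALLOC][1-4 ALLOC][5-5 ALLOC][6-15 FREE]
Op 6: e = malloc(1) -> e = 6; heap: [0-0 ALLOC][1-4 ALLOC][5-5 ALLOC][6-6 ALLOC][7-15 FREE]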